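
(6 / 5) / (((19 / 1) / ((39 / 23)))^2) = 9126 / 954845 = 0.01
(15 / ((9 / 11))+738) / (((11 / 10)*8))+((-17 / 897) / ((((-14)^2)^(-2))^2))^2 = 27694854643587006128411 / 35402796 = 782278739893510.28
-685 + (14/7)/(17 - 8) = -6163/9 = -684.78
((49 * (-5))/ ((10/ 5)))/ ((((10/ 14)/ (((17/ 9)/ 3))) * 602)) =-833/ 4644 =-0.18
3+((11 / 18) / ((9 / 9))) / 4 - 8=-349 / 72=-4.85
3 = 3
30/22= 1.36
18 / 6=3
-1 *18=-18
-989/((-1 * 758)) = 989/758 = 1.30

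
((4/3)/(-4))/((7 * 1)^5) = -1/50421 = -0.00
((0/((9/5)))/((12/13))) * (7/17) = 0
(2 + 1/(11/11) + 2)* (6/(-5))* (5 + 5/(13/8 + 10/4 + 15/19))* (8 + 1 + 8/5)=-95294/249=-382.71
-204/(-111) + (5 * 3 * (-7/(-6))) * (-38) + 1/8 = -196259/296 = -663.04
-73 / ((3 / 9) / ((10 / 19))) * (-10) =1152.63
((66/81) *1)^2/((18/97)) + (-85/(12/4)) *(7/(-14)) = 232843/13122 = 17.74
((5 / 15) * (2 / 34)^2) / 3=1 / 2601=0.00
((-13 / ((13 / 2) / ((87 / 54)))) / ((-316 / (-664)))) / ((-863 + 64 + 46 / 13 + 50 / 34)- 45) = 0.01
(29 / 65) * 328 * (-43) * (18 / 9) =-12585.11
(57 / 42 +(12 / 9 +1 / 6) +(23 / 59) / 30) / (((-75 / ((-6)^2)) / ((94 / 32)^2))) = -78554249 / 6608000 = -11.89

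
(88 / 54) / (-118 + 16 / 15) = -110 / 7893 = -0.01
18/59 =0.31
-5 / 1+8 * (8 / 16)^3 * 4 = -1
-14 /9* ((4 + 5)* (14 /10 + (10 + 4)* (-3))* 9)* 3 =76734 /5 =15346.80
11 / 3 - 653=-1948 / 3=-649.33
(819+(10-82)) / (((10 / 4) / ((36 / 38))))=26892 / 95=283.07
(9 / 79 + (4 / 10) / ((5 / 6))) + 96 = 190773 / 1975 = 96.59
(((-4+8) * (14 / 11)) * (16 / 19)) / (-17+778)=896 / 159049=0.01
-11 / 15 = -0.73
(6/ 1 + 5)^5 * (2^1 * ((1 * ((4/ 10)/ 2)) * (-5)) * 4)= -1288408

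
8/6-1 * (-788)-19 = 2311/3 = 770.33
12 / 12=1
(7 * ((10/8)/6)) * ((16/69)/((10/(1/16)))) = 7/3312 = 0.00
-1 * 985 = -985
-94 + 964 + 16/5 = 4366/5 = 873.20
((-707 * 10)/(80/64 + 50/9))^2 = 52881984/49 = 1079224.16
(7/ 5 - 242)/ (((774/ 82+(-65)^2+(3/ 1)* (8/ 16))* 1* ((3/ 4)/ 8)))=-1052224/ 1736735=-0.61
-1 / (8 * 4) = -1 / 32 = -0.03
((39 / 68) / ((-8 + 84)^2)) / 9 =13 / 1178304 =0.00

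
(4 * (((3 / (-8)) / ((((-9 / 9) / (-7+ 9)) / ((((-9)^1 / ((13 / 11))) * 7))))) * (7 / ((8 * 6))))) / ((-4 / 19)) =92169 / 832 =110.78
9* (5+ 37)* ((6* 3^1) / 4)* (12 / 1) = 20412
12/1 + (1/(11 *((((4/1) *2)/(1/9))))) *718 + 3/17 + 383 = 2666431/6732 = 396.08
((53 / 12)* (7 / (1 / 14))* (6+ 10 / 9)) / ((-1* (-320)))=2597 / 270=9.62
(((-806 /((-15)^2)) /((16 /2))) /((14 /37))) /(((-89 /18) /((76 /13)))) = 21793 /15575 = 1.40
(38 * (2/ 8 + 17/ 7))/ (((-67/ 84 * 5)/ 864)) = -1477440/ 67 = -22051.34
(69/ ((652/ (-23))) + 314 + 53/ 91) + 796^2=37612224899/ 59332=633928.15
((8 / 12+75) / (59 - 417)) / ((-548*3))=227 / 1765656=0.00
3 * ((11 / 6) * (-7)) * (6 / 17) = -231 / 17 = -13.59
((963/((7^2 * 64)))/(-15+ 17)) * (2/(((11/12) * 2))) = 2889/17248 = 0.17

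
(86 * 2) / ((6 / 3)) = 86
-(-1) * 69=69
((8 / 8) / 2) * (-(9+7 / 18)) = -4.69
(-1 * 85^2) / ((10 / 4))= -2890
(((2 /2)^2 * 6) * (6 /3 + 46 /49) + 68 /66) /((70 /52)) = 784628 /56595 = 13.86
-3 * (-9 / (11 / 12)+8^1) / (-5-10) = -4 / 11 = -0.36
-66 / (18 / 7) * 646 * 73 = -1210388.67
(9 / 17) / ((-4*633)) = -3 / 14348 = -0.00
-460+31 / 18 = -8249 / 18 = -458.28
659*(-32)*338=-7127744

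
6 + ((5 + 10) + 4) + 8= 33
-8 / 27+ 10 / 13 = 166 / 351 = 0.47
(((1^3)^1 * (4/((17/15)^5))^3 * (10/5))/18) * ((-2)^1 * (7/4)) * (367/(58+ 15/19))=-75996581985351562500000/3197326548536464240781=-23.77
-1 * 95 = -95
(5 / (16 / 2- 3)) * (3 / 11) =3 / 11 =0.27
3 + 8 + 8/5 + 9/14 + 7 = 1417/70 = 20.24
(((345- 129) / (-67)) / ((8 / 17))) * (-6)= 2754 / 67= 41.10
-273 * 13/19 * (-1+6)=-17745/19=-933.95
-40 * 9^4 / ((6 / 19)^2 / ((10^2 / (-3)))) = 87723000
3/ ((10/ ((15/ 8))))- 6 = -87/ 16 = -5.44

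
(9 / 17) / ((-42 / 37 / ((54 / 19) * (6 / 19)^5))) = -0.00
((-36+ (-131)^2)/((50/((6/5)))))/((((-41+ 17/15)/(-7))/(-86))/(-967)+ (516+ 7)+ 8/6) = 1794428055/2289242254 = 0.78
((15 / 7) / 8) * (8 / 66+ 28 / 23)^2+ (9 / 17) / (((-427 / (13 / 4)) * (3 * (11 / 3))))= 2674081211 / 5575695972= 0.48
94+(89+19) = 202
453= 453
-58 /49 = -1.18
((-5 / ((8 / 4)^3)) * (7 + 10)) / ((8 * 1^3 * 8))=-85 / 512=-0.17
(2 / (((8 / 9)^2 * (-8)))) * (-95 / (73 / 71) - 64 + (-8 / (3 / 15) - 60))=1516077 / 18688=81.13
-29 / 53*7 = -203 / 53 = -3.83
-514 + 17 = -497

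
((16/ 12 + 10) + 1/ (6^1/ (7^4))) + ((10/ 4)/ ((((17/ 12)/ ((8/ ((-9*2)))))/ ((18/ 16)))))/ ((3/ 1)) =13981/ 34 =411.21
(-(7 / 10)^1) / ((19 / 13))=-91 / 190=-0.48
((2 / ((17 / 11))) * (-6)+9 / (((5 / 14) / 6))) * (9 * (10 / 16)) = 13716 / 17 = 806.82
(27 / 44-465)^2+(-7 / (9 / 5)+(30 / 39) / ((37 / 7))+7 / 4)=215652.70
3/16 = 0.19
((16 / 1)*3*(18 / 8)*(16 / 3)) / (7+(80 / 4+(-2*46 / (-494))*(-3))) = 47424 / 2177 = 21.78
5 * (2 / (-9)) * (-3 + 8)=-5.56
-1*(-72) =72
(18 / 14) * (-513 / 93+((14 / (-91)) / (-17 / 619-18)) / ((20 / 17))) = -2229645213 / 314795390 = -7.08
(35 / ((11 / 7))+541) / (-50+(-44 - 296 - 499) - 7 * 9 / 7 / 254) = -1573784 / 2483965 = -0.63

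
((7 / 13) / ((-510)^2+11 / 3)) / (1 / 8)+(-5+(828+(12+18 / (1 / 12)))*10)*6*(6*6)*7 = 23127200754864 / 1449149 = 15959160.00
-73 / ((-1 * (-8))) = -73 / 8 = -9.12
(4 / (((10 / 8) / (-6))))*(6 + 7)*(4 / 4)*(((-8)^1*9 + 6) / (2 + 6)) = 10296 / 5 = 2059.20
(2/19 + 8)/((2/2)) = 154/19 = 8.11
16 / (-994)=-8 / 497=-0.02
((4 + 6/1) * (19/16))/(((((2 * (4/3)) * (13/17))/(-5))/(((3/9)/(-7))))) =8075/5824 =1.39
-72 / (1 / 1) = -72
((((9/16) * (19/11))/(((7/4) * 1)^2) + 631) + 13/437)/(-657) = -16523263/17194639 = -0.96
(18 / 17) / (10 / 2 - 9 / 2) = 36 / 17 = 2.12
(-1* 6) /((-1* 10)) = 3 /5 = 0.60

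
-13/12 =-1.08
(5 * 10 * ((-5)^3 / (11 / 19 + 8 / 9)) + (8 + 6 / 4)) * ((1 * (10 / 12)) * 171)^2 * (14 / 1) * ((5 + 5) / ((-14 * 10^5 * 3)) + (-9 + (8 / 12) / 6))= 8623060288947673 / 803200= 10735881833.85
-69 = -69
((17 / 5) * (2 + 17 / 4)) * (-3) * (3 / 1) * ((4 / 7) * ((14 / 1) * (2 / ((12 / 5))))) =-1275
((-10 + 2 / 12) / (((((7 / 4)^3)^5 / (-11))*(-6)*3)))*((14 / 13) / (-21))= 348429221888 / 4999182269969979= 0.00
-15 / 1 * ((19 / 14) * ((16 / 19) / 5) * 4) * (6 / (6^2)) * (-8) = 128 / 7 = 18.29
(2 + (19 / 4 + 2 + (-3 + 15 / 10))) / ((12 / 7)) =203 / 48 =4.23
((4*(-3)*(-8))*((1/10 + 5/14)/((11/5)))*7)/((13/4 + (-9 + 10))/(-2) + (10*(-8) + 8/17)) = -1.71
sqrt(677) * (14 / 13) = 14 * sqrt(677) / 13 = 28.02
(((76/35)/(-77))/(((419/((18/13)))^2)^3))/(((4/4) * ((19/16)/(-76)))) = 165435457536/70388712449721923139537655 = 0.00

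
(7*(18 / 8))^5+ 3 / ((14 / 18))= 6947083449 / 7168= 969180.17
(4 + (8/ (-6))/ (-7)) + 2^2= 172/ 21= 8.19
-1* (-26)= 26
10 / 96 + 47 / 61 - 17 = -47215 / 2928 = -16.13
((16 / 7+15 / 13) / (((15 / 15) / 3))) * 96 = 90144 / 91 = 990.59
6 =6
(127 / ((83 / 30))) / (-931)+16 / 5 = 3.15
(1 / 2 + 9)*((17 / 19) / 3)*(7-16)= -51 / 2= -25.50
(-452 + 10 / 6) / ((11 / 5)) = -6755 / 33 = -204.70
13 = 13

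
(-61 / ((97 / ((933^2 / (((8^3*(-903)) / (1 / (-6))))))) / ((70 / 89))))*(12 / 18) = -29499905 / 285096192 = -0.10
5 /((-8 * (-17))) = 5 /136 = 0.04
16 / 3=5.33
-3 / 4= -0.75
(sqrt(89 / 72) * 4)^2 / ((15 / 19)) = 3382 / 135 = 25.05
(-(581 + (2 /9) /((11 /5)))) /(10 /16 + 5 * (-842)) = 460232 /3333825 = 0.14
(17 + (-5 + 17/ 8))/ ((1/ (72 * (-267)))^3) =-100350543708864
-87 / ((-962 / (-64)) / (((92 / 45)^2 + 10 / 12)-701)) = 1307898608 / 324675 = 4028.33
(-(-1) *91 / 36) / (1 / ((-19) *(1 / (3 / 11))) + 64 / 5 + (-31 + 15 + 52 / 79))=-7512505 / 7596756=-0.99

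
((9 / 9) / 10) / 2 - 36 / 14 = -2.52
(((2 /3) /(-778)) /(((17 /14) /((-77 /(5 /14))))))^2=227768464 /9839648025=0.02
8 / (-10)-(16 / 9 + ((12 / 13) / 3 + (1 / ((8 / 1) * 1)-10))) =32711 / 4680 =6.99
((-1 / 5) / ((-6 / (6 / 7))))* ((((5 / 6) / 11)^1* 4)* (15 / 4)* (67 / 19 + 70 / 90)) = 1840 / 13167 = 0.14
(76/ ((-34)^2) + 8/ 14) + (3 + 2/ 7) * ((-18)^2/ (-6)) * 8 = -2870215/ 2023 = -1418.79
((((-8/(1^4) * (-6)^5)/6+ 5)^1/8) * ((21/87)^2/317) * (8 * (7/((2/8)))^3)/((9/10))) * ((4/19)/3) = 446307868160/136764261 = 3263.34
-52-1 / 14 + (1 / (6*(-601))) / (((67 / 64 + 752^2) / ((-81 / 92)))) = -364708844521317 / 7004010731606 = -52.07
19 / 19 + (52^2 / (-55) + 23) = -1384 / 55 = -25.16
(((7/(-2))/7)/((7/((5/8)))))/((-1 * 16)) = 0.00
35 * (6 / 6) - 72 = -37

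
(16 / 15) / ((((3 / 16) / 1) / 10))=512 / 9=56.89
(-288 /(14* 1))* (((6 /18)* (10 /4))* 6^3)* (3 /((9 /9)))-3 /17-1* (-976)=-1205797 /119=-10132.75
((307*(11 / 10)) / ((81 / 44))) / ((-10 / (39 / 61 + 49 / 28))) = -21656701 / 494100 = -43.83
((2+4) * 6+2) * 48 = 1824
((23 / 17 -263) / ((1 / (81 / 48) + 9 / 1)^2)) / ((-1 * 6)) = 540432 / 1140377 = 0.47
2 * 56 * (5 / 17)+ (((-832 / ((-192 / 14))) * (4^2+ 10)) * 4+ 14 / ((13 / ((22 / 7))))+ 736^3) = 398694601.66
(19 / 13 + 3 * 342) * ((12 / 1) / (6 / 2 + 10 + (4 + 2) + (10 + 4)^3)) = 53428 / 11973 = 4.46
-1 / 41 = -0.02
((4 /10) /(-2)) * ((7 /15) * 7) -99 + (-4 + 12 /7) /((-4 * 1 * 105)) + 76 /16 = -1394999 /14700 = -94.90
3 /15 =1 /5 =0.20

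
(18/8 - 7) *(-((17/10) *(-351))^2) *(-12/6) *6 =-2029490073/100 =-20294900.73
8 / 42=4 / 21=0.19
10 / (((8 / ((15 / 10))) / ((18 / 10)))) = 27 / 8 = 3.38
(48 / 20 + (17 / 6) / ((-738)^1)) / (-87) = -53051 / 1926180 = -0.03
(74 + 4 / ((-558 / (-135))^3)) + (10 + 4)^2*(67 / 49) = 20380419 / 59582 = 342.06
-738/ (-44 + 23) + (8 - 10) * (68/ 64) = 1849/ 56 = 33.02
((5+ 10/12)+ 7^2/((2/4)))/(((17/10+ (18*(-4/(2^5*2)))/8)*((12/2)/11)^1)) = 548240/4491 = 122.08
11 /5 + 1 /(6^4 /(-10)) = 7103 /3240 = 2.19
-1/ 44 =-0.02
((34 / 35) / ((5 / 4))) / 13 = 136 / 2275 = 0.06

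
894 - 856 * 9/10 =618/5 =123.60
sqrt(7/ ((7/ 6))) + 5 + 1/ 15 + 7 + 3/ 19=sqrt(6) + 3484/ 285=14.67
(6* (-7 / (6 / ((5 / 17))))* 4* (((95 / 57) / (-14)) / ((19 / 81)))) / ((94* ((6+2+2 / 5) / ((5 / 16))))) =5625 / 3400544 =0.00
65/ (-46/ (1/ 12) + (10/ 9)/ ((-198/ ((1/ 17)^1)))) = -0.12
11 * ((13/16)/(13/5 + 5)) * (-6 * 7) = -15015/304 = -49.39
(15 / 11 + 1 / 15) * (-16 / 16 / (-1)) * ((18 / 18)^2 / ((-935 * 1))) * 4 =-0.01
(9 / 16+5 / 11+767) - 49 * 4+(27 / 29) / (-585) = 189771847 / 331760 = 572.02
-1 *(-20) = 20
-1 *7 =-7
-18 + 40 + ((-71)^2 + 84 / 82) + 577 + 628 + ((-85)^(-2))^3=96938740001093791 / 15463130140625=6269.02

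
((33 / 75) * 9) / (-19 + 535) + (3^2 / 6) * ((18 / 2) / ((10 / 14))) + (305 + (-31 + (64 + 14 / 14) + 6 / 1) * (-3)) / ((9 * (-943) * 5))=689859461 / 36494100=18.90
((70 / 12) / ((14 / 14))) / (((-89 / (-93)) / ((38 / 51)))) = 20615 / 4539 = 4.54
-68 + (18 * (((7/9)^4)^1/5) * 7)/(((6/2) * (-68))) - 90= -58759627/371790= -158.05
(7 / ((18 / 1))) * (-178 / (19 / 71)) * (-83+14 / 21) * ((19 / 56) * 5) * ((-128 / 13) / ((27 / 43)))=-413009840 / 729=-566542.99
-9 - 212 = -221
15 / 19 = 0.79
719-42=677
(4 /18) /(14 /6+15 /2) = 4 /177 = 0.02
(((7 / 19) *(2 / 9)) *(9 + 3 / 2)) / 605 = 49 / 34485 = 0.00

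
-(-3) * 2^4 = 48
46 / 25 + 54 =1396 / 25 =55.84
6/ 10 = 3/ 5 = 0.60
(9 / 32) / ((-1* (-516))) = 3 / 5504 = 0.00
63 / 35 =9 / 5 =1.80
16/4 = 4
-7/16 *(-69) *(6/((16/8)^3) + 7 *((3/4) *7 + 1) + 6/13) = 564627/416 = 1357.28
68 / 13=5.23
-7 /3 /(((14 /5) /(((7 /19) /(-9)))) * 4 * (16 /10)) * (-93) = -5425 /10944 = -0.50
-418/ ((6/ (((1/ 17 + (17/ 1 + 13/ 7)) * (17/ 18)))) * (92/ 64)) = -3763672/ 4347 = -865.81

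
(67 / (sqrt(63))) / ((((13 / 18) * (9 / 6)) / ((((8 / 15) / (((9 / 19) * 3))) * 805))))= 936928 * sqrt(7) / 1053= 2354.11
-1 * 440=-440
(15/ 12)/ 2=0.62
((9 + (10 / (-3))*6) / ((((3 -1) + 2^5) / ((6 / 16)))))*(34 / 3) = -11 / 8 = -1.38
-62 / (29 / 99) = -6138 / 29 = -211.66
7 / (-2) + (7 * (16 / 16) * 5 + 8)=79 / 2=39.50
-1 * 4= -4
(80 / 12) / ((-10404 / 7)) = -35 / 7803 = -0.00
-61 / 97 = -0.63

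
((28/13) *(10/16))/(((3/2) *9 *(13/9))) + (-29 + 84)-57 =-1.93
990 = 990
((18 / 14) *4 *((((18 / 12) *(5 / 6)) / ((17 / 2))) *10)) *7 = 900 / 17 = 52.94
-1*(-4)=4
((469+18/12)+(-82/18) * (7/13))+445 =213653/234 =913.05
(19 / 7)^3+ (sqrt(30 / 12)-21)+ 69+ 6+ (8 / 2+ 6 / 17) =sqrt(10) / 2+ 456859 / 5831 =79.93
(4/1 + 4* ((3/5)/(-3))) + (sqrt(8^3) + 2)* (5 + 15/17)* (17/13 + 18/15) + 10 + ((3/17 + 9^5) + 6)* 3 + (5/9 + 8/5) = 52160* sqrt(2)/221 + 1762357301/9945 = 177544.17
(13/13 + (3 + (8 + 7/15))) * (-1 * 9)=-112.20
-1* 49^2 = -2401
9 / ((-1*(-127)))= 9 / 127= 0.07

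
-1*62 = -62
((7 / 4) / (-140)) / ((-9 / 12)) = 1 / 60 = 0.02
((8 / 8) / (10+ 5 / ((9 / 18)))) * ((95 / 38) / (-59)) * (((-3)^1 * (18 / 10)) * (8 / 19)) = 27 / 5605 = 0.00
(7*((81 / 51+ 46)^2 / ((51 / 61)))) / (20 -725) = -279463387 / 10390995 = -26.89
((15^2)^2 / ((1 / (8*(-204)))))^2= 6826064400000000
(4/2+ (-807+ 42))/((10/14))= -5341/5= -1068.20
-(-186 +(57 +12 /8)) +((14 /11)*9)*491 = 126537 /22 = 5751.68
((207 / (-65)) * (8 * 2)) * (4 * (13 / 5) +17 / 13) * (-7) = 17643024 / 4225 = 4175.86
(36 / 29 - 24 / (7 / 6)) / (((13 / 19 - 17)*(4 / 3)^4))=1509759 / 4027520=0.37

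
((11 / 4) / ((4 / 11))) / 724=121 / 11584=0.01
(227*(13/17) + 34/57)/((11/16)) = 2700560/10659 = 253.36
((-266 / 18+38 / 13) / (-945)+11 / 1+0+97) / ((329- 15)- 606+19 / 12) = -47769628 / 128439675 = -0.37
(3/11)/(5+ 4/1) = 1/33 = 0.03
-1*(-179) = 179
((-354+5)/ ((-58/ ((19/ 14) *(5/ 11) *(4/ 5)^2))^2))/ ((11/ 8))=-16126592/ 1371229475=-0.01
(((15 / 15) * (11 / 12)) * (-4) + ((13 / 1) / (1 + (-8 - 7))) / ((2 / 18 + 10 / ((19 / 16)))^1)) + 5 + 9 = 626537 / 61278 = 10.22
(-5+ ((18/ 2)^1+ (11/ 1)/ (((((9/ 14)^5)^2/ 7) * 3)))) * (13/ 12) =72521961999383/ 31381059609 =2311.01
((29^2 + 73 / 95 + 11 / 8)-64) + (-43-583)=116389 / 760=153.14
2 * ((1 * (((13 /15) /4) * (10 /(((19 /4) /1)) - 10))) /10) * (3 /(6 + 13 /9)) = -351 /2546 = -0.14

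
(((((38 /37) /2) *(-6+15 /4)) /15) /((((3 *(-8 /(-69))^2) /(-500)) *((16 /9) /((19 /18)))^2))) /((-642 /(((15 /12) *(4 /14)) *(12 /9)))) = -453551375 /1816199168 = -0.25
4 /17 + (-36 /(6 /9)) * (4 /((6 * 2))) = -302 /17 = -17.76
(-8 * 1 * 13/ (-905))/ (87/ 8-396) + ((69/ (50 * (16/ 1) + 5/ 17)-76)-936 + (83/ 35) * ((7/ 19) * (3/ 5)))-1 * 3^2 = -18857927243849/ 18481100025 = -1020.39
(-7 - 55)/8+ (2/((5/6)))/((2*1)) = -131/20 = -6.55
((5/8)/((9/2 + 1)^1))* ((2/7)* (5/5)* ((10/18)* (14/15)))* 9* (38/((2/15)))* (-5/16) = -2375/176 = -13.49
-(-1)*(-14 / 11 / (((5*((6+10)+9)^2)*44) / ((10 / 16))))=-0.00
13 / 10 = 1.30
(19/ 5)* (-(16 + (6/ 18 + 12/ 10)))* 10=-9994/ 15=-666.27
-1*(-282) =282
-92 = -92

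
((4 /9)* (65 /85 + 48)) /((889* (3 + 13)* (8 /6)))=829 /725424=0.00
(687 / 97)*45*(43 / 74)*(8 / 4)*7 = 9305415 / 3589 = 2592.76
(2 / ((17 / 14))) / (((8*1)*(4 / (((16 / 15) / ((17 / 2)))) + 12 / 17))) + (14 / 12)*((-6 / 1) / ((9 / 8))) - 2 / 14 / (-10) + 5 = -159731 / 132930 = -1.20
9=9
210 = 210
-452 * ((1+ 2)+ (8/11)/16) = -15142/11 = -1376.55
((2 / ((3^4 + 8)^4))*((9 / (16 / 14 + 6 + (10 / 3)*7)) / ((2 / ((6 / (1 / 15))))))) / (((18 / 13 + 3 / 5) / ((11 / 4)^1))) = 405405 / 690666588928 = 0.00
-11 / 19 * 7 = -77 / 19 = -4.05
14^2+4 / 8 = 196.50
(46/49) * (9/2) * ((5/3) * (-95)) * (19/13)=-622725/637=-977.59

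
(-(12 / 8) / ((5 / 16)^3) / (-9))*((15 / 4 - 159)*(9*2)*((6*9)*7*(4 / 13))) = -2884460544 / 1625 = -1775052.64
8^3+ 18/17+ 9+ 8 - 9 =521.06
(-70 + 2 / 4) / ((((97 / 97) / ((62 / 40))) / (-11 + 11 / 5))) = 47399 / 50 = 947.98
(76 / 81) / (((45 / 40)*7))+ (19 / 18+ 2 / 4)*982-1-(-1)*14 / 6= 1529.01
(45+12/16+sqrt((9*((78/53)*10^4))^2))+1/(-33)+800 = 932556655/6996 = 133298.55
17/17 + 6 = 7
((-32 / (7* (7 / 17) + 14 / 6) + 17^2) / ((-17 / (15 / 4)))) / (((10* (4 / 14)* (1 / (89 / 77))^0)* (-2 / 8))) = 6639 / 76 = 87.36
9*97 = 873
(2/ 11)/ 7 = 2/ 77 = 0.03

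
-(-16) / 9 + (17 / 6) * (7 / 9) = 215 / 54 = 3.98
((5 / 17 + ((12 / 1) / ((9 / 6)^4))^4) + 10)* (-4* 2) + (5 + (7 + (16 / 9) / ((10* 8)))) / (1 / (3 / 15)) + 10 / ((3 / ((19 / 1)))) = -60795275497 / 225862425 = -269.17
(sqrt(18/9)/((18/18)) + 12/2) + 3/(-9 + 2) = sqrt(2) + 39/7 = 6.99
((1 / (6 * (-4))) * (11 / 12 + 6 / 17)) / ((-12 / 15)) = 1295 / 19584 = 0.07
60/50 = 6/5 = 1.20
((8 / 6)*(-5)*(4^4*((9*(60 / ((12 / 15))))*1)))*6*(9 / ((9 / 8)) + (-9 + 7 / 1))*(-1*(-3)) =-124416000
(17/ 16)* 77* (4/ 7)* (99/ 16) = 18513/ 64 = 289.27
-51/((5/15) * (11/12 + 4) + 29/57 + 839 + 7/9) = -11628/191959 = -0.06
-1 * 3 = -3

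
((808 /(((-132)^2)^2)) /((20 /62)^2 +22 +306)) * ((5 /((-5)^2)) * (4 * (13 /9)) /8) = 1261793 /1076919490563840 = 0.00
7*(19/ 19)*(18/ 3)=42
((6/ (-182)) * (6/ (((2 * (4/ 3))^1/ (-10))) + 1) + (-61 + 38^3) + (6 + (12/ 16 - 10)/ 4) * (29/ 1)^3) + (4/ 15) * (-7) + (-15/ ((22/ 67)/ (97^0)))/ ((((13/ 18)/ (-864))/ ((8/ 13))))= 557085741781/ 3123120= 178374.75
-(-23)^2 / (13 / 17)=-8993 / 13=-691.77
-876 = -876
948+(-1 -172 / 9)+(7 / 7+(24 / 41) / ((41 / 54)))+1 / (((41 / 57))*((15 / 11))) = 70401241 / 75645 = 930.68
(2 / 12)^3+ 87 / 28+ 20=34945 / 1512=23.11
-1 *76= -76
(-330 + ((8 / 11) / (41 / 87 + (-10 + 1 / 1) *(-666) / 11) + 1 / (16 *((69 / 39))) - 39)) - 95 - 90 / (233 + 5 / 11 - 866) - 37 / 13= -4053818650766617 / 8686744100944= -466.67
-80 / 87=-0.92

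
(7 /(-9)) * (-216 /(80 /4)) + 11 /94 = 4003 /470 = 8.52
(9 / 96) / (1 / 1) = 3 / 32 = 0.09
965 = 965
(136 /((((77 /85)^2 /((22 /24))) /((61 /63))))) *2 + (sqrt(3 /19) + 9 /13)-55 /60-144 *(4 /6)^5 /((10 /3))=sqrt(57) /19 + 7635396997 /26486460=288.67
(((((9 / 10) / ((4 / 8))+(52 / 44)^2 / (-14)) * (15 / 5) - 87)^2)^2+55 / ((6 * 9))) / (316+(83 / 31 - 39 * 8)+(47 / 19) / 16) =3682419753801708977232413783 / 559193510658327496875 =6585233.35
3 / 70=0.04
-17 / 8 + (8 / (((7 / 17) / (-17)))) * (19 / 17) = -20791 / 56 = -371.27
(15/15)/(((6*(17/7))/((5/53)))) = 35/5406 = 0.01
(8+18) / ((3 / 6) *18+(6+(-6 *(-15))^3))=26 / 729015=0.00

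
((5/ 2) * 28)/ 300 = 7/ 30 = 0.23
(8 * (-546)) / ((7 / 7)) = -4368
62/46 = 31/23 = 1.35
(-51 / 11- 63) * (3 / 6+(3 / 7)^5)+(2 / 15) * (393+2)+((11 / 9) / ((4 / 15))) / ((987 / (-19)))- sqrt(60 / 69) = 5562530497 / 312811884- 2 * sqrt(115) / 23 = 16.85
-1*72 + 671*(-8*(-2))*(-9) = -96696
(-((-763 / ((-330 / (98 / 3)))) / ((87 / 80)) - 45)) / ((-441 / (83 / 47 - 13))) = -71696 / 115101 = -0.62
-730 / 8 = -365 / 4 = -91.25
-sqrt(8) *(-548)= 1096 *sqrt(2)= 1549.98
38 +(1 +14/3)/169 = 19283/507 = 38.03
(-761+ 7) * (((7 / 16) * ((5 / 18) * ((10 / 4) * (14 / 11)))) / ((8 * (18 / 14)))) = -28.35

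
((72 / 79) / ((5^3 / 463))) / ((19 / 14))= 466704 / 187625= 2.49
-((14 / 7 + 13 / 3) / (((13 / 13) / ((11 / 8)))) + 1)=-233 / 24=-9.71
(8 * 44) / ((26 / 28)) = 4928 / 13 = 379.08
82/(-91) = -82/91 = -0.90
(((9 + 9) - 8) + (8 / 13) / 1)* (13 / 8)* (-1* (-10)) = 345 / 2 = 172.50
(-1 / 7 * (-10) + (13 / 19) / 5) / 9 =347 / 1995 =0.17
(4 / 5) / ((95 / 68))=272 / 475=0.57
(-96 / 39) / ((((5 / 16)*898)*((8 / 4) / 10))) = -256 / 5837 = -0.04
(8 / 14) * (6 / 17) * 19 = 456 / 119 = 3.83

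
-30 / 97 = -0.31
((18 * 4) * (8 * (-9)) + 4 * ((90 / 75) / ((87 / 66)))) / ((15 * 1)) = -250384 / 725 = -345.36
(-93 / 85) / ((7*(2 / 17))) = -93 / 70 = -1.33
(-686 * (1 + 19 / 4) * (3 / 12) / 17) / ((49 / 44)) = -1771 / 34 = -52.09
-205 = -205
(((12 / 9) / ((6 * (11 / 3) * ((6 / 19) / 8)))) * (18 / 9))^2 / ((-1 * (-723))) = 0.01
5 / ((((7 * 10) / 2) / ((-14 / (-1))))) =2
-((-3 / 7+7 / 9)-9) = 545 / 63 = 8.65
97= 97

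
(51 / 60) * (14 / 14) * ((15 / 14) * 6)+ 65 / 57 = 10541 / 1596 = 6.60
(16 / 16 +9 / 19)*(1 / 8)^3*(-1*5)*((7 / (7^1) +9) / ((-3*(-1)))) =-175 / 3648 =-0.05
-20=-20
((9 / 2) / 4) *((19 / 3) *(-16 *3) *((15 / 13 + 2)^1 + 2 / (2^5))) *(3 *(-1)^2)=-343197 / 104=-3299.97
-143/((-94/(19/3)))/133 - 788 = -1555369/1974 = -787.93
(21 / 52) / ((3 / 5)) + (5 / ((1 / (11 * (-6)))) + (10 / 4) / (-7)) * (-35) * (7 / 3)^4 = 1443604085 / 4212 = 342736.01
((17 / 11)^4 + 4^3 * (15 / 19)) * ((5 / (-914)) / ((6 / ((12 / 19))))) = -78211295 / 2415428257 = -0.03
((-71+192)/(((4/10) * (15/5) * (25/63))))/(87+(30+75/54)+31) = 1.70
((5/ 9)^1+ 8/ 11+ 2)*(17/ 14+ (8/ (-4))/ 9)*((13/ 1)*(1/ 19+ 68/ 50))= 1288625/ 21546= 59.81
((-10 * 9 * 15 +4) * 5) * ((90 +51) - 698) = 3748610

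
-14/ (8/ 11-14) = 77/ 73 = 1.05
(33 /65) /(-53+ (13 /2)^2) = -0.05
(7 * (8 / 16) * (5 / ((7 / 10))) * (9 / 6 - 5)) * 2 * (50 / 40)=-875 / 4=-218.75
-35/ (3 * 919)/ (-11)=0.00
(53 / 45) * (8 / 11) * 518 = 219632 / 495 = 443.70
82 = 82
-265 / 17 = -15.59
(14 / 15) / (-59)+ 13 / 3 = 3821 / 885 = 4.32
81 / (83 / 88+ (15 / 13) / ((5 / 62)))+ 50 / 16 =1177487 / 139576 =8.44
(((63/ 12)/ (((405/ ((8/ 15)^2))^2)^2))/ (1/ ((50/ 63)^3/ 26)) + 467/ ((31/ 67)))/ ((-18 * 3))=-21373100529446531881328071/ 1143487177164290757093750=-18.69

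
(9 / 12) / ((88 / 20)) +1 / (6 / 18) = 279 / 88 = 3.17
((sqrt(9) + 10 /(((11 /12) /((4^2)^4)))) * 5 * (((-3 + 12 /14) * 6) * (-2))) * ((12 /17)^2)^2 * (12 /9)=1644456038400 /54043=30428659.37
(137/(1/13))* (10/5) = 3562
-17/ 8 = -2.12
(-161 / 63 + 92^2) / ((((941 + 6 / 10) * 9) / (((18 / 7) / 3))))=4945 / 5778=0.86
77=77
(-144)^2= 20736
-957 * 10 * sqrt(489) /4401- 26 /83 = -3190 * sqrt(489) /1467- 26 /83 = -48.40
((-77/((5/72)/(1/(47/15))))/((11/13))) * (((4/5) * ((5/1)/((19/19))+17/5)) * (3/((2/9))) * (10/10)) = -44579808/1175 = -37940.26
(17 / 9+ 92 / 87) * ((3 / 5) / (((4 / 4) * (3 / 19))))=14611 / 1305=11.20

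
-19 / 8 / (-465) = 19 / 3720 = 0.01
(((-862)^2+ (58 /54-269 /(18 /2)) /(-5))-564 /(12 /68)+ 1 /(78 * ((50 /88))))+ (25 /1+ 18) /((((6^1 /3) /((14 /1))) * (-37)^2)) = 8887847670467 /12012975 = 739854.01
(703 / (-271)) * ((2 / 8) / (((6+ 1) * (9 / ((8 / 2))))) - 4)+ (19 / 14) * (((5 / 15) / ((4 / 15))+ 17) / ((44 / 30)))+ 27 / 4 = 33.97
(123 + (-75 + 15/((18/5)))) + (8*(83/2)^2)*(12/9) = 110537/6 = 18422.83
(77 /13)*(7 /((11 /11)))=539 /13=41.46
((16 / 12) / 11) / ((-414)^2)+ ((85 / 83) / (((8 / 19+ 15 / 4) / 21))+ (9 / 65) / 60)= 249484856894161 / 48365461673100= 5.16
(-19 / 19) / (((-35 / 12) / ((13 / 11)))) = 156 / 385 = 0.41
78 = 78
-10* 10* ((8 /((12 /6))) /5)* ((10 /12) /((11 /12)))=-800 /11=-72.73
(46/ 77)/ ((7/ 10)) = 460/ 539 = 0.85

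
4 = 4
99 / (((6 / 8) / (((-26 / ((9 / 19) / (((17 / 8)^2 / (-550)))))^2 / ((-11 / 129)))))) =-219107905627 / 696960000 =-314.38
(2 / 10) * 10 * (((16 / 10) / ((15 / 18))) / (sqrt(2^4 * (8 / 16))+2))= 0.80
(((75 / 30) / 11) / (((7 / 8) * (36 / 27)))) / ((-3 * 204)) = -5 / 15708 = -0.00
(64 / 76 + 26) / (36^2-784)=255 / 4864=0.05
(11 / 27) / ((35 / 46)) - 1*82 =-76984 / 945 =-81.46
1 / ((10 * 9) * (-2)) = -1 / 180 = -0.01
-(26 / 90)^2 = -0.08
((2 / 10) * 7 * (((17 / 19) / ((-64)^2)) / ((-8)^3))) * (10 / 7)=-17 / 19922944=-0.00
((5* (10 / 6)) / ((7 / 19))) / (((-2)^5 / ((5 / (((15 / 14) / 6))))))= -475 / 24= -19.79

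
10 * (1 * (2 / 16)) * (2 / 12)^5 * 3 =0.00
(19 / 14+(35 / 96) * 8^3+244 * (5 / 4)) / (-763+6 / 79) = -1635853 / 2531382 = -0.65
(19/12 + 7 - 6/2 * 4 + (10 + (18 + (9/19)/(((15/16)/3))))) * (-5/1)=-29753/228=-130.50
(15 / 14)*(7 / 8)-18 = -273 / 16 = -17.06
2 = 2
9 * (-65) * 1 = -585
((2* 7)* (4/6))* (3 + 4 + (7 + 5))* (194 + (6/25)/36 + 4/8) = 7760816/225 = 34492.52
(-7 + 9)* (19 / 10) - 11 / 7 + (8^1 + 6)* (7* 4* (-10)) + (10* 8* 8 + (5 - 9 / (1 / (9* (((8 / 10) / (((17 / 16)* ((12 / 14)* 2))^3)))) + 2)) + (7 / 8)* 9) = -228134162341 / 69807080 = -3268.07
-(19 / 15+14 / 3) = -5.93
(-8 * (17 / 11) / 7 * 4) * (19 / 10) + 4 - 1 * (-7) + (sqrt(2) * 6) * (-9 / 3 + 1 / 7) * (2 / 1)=-240 * sqrt(2) / 7 - 933 / 385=-50.91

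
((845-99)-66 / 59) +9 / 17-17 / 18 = 13440595 / 18054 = 744.47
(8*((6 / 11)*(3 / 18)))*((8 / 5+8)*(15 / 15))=384 / 55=6.98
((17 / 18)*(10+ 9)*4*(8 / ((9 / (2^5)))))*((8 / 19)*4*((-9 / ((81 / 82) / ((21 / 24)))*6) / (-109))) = 1509.00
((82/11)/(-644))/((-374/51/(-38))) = -2337/38962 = -0.06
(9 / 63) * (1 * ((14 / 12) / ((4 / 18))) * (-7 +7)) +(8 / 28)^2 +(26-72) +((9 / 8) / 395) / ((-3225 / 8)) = -955406397 / 20806625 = -45.92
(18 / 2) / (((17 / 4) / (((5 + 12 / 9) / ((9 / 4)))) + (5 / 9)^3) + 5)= 1994544 / 1480691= 1.35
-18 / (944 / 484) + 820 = 95671 / 118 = 810.77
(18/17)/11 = 18/187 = 0.10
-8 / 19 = -0.42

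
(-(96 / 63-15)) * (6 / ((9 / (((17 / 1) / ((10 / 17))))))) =81787 / 315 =259.64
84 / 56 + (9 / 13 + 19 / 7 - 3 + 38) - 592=-100481 / 182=-552.09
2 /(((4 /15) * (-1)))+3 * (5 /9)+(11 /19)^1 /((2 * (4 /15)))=-2165 /456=-4.75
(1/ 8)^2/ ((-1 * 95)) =-1/ 6080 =-0.00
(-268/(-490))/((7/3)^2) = 1206/12005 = 0.10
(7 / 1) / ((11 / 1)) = 0.64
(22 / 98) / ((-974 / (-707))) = 1111 / 6818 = 0.16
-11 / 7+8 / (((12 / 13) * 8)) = -41 / 84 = -0.49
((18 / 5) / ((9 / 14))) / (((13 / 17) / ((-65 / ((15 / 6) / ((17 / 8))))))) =-2023 / 5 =-404.60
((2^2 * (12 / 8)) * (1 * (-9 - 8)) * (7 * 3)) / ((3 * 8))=-357 / 4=-89.25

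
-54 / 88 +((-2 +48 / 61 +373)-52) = 856661 / 2684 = 319.17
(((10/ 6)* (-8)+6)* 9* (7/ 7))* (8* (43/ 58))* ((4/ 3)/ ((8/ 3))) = -5676/ 29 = -195.72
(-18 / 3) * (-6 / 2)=18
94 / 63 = 1.49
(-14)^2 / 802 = 98 / 401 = 0.24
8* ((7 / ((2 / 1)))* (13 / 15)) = 364 / 15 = 24.27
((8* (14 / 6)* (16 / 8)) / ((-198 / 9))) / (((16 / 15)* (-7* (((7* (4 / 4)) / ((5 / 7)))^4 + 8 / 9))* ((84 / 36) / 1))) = 84375 / 7990784186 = 0.00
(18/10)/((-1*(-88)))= 9/440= 0.02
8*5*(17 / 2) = 340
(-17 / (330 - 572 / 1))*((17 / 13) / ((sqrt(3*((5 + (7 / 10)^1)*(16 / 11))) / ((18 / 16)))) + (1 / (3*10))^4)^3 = 18698350236437299 / 825925212684000000000000 + 35319106003809083*sqrt(2090) / 895488735398400000000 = 0.00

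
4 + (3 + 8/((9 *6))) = 193/27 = 7.15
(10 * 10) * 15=1500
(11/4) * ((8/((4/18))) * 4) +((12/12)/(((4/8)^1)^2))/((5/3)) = 1992/5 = 398.40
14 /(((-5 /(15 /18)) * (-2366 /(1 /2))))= 1 /2028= 0.00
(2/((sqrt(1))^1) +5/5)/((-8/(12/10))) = -9/20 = -0.45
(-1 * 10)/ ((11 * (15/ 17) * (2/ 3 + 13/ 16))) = -544/ 781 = -0.70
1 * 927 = 927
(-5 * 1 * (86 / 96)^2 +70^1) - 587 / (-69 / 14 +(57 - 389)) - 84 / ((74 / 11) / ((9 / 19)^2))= 9425164434523 / 145163448576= 64.93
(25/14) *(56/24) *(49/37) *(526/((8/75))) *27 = 217468125/296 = 734689.61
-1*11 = -11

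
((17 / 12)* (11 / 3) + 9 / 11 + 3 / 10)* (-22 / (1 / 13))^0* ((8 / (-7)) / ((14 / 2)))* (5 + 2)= -24998 / 3465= -7.21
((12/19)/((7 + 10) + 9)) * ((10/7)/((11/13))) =60/1463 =0.04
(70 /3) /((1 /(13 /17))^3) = 153790 /14739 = 10.43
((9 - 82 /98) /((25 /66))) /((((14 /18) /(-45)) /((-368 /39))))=52462080 /4459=11765.44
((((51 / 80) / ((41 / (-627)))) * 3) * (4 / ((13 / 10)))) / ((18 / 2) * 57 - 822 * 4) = 31977 / 986050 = 0.03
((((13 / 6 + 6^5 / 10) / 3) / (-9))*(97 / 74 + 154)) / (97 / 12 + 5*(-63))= 29872861 / 2044065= 14.61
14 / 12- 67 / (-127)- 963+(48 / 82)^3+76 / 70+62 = -1650670328129 / 1838123070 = -898.02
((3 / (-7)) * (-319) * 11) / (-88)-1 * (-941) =51739 / 56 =923.91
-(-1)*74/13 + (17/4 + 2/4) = 543/52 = 10.44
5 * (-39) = -195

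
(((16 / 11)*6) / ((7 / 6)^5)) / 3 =248832 / 184877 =1.35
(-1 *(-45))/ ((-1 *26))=-45/ 26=-1.73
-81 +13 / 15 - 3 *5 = -1427 / 15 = -95.13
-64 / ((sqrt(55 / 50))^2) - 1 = -651 / 11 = -59.18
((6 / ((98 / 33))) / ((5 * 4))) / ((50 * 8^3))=99 / 25088000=0.00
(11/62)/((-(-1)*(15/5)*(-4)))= -11/744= -0.01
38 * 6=228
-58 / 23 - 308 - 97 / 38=-273627 / 874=-313.07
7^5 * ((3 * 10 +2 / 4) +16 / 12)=3210137 / 6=535022.83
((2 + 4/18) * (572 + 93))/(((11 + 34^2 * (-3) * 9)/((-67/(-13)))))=-891100/3650517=-0.24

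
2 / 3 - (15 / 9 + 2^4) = -17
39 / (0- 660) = -13 / 220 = -0.06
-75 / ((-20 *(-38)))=-15 / 152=-0.10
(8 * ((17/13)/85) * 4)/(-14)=-16/455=-0.04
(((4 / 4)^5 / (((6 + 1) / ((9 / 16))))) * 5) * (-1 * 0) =0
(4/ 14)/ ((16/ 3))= 3/ 56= 0.05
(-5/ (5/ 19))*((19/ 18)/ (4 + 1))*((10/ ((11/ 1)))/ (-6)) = 361/ 594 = 0.61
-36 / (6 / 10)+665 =605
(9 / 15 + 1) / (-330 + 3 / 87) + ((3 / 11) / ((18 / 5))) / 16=-5767 / 50524320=-0.00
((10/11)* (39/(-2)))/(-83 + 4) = 195/869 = 0.22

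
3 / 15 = 1 / 5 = 0.20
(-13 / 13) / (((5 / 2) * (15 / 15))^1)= -2 / 5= -0.40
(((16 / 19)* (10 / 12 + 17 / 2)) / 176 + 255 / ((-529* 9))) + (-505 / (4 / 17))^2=24445775047427 / 5306928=4606389.05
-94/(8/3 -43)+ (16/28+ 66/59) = 200924/49973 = 4.02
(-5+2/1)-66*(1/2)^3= -45/4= -11.25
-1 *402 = -402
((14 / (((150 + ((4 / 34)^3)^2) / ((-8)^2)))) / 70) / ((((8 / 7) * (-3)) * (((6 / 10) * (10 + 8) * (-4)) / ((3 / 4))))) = 168962983 / 391028624712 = 0.00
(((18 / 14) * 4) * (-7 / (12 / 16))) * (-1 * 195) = 9360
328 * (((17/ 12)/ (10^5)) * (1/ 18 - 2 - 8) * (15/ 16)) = -124763/ 2880000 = -0.04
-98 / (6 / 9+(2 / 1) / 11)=-231 / 2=-115.50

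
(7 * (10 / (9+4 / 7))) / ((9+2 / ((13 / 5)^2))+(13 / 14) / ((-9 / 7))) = 1490580 / 1747427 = 0.85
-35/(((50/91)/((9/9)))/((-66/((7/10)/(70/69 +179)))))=24866842/23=1081167.04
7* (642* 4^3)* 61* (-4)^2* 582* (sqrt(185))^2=30224391966720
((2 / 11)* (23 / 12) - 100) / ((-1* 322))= 6577 / 21252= 0.31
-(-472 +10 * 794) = -7468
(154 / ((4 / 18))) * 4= 2772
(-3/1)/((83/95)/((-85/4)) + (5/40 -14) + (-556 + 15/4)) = 193800/36574331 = 0.01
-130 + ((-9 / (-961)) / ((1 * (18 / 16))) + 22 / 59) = -7349256 / 56699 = -129.62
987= 987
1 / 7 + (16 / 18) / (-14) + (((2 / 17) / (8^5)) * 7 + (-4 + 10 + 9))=264602041 / 17547264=15.08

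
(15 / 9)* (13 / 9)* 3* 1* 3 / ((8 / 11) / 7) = 5005 / 24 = 208.54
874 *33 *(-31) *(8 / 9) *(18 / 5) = -14305632 / 5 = -2861126.40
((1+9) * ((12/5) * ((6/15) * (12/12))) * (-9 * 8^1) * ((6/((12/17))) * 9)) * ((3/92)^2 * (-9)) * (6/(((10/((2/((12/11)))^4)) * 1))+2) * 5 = 234983673/10580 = 22210.18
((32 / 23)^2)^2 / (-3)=-1048576 / 839523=-1.25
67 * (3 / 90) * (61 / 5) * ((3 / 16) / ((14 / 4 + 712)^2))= 4087 / 409552200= 0.00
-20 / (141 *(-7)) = 20 / 987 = 0.02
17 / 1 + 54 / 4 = 61 / 2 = 30.50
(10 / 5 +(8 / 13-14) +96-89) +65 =788 / 13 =60.62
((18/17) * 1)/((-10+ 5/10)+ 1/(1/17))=12/85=0.14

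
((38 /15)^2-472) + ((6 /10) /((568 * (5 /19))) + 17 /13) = -154267807 /332280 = -464.27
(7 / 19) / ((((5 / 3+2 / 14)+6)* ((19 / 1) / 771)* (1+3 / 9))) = 340011 / 236816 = 1.44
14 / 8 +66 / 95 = 929 / 380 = 2.44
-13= -13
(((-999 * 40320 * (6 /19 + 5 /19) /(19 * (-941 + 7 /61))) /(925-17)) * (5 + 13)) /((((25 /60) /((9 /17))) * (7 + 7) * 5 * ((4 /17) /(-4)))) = -93824609472 /11758165295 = -7.98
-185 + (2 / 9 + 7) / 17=-28240 / 153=-184.58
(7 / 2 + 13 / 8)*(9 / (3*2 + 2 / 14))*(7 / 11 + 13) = 193725 / 1892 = 102.39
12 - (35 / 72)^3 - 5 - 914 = -338578811 / 373248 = -907.11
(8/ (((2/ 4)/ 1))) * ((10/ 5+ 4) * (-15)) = -1440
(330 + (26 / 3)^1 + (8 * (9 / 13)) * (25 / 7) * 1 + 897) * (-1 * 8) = -2741896 / 273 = -10043.58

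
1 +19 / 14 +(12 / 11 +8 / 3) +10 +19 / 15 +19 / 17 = 726457 / 39270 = 18.50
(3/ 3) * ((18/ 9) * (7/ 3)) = 14/ 3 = 4.67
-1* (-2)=2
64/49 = 1.31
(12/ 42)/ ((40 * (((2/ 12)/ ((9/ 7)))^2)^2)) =2125764/ 84035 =25.30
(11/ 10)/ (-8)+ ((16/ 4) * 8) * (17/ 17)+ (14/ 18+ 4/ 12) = 23741/ 720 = 32.97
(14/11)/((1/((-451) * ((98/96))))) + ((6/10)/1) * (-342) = -94939/120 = -791.16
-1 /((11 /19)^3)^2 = -47045881 /1771561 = -26.56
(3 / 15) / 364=0.00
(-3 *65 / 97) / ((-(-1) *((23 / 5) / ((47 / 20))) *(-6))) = 3055 / 17848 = 0.17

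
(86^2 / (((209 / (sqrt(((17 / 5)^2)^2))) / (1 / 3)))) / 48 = 534361 / 188100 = 2.84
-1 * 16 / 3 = -16 / 3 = -5.33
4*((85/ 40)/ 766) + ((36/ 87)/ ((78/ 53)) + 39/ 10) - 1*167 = -470159437/ 2887820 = -162.81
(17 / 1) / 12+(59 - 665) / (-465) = 5059 / 1860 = 2.72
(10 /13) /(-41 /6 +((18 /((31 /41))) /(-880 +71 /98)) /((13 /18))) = -53424780 /477193793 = -0.11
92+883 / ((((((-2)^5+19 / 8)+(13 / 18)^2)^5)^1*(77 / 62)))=16899415904642740742349988 / 183689371300481543289023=92.00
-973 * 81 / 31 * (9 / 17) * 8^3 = -363170304 / 527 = -689127.71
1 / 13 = 0.08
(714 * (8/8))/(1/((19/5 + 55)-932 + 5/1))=-3099474/5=-619894.80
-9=-9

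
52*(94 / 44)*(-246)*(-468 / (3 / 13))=609641136 / 11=55421921.45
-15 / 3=-5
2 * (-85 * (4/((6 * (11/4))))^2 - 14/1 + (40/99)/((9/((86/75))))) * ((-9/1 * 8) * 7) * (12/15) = 1247698816/81675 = 15276.39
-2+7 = 5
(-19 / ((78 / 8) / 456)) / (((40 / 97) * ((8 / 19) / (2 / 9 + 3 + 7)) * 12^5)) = -15302429 / 72783360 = -0.21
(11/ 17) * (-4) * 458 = -20152/ 17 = -1185.41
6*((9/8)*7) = 189/4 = 47.25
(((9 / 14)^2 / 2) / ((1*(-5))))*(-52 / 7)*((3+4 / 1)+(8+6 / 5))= 85293 / 17150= 4.97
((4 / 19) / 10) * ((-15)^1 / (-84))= 1 / 266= 0.00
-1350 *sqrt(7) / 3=-450 *sqrt(7)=-1190.59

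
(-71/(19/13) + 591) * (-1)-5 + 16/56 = -72769/133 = -547.14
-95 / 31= -3.06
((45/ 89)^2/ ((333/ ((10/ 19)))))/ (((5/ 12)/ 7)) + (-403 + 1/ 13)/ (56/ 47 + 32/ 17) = -11651856433803/ 88894943332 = -131.07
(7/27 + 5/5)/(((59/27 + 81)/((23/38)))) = 391/42674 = 0.01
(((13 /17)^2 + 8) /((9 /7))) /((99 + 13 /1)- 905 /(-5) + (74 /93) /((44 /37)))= 0.02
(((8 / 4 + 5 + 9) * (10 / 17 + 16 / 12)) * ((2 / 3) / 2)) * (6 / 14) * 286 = 64064 / 51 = 1256.16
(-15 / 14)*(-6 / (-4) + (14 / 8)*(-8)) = 13.39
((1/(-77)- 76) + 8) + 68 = -1/77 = -0.01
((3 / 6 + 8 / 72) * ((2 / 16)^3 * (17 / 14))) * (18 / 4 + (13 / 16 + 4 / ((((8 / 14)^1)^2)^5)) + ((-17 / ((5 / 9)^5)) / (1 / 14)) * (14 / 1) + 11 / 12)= -89.68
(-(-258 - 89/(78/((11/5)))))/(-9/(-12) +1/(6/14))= 203198/2405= 84.49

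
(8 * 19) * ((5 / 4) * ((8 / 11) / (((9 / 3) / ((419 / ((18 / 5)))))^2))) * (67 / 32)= 27936144125 / 64152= 435468.02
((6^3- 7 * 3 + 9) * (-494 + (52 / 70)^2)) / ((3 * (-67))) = 613496 / 1225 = 500.81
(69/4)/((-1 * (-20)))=69/80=0.86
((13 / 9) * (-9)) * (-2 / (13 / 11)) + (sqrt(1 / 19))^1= 22.23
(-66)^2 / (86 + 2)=99 / 2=49.50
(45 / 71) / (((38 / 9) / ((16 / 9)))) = 360 / 1349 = 0.27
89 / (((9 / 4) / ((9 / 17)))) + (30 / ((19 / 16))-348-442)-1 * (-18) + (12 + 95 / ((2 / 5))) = -307687 / 646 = -476.30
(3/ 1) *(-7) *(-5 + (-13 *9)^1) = 2562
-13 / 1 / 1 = -13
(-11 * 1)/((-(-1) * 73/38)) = -418/73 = -5.73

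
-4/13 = -0.31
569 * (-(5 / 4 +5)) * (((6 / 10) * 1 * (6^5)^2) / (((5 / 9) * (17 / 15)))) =-3483531982080 / 17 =-204913646004.71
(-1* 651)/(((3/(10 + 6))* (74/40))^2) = -22220800/4107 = -5410.47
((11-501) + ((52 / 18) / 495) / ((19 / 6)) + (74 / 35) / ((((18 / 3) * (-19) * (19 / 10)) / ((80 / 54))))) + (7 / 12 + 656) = 7500869197 / 45031140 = 166.57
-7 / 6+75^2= 5623.83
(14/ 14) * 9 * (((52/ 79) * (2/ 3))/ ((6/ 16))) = 832/ 79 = 10.53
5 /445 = 1 /89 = 0.01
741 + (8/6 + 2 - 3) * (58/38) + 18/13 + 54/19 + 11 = 560741/741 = 756.74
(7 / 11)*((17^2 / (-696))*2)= -2023 / 3828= -0.53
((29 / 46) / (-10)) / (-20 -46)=29 / 30360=0.00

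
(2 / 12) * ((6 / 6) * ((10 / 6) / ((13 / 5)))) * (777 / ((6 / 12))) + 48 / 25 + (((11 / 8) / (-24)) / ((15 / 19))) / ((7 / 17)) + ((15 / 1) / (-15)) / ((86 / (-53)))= 168.39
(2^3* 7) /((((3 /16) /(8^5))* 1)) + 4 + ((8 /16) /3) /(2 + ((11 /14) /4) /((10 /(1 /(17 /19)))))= 188384446540 /19249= 9786713.42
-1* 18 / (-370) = 0.05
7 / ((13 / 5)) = 35 / 13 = 2.69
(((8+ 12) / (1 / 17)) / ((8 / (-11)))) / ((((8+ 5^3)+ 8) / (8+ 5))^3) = -2054195 / 5606442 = -0.37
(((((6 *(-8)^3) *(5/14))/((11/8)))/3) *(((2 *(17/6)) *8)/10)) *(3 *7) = -25320.73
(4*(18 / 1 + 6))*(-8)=-768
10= 10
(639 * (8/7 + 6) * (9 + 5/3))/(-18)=-56800/21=-2704.76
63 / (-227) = -63 / 227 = -0.28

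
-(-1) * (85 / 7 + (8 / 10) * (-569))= -15507 / 35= -443.06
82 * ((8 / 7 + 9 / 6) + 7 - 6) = 298.71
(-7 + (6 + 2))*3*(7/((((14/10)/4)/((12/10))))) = 72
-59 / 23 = -2.57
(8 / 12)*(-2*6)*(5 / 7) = -40 / 7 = -5.71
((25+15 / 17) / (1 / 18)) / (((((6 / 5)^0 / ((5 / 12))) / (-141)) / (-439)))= 204266700 / 17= 12015688.24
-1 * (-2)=2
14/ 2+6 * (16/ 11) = 15.73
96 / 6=16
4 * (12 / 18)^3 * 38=1216 / 27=45.04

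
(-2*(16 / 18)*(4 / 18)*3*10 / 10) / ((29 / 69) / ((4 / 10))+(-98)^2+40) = -1472 / 11979153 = -0.00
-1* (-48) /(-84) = -0.57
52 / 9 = 5.78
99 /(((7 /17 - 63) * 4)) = -1683 /4256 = -0.40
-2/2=-1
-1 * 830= -830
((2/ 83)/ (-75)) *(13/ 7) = -26/ 43575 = -0.00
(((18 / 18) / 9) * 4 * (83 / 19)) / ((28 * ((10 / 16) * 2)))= 332 / 5985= 0.06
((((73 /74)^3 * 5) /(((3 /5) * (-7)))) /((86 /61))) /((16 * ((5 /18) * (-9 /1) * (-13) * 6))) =-118650185 /456664755456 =-0.00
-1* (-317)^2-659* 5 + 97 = -103687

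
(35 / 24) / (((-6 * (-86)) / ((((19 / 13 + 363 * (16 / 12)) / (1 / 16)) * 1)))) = 220885 / 10062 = 21.95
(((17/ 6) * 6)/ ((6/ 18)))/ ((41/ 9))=459/ 41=11.20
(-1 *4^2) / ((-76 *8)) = 1 / 38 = 0.03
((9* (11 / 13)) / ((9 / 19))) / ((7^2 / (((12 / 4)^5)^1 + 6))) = 52041 / 637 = 81.70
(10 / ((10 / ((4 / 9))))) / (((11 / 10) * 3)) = 40 / 297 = 0.13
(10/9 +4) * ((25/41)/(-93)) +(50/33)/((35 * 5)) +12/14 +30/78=41802295/34351317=1.22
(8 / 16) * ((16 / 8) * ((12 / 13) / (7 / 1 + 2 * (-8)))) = -4 / 39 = -0.10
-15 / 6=-5 / 2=-2.50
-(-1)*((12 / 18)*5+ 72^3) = 373251.33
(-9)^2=81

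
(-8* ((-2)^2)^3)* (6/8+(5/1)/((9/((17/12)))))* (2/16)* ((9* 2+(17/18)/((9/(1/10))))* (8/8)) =-19373528/10935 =-1771.70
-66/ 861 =-0.08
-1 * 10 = -10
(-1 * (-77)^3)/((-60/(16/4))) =-456533/15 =-30435.53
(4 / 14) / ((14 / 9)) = 9 / 49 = 0.18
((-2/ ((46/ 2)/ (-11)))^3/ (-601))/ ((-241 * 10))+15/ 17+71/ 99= 23720303776912/ 14829589961505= 1.60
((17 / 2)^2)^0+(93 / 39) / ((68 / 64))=717 / 221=3.24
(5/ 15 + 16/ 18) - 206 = -1843/ 9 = -204.78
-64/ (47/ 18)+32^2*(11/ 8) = 65024/ 47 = 1383.49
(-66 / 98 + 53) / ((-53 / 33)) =-84612 / 2597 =-32.58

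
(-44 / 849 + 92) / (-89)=-78064 / 75561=-1.03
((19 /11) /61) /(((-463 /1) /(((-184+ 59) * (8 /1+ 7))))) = 35625 /310673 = 0.11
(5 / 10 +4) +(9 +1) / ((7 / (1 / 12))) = 97 / 21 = 4.62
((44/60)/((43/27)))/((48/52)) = 0.50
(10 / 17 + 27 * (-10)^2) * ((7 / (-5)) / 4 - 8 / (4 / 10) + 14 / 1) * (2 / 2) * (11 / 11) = -583057 / 34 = -17148.74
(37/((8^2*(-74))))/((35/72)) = -0.02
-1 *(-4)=4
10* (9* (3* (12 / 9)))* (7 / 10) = 252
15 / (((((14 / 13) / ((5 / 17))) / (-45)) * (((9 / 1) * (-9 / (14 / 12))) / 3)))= 1625 / 204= 7.97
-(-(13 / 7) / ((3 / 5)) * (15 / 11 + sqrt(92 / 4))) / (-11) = -1.73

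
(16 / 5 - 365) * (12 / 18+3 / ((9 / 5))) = -4221 / 5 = -844.20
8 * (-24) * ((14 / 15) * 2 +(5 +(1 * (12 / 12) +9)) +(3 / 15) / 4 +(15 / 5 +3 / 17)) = -65584 / 17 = -3857.88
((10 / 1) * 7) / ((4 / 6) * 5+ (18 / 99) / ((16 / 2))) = 9240 / 443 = 20.86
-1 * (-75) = 75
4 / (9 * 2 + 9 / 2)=8 / 45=0.18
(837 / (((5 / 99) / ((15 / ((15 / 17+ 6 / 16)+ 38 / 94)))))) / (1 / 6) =9533885328 / 10621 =897644.79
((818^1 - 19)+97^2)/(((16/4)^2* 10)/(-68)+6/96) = -2776576/623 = -4456.78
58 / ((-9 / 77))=-4466 / 9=-496.22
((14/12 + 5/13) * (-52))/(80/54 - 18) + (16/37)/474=9551225/1955487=4.88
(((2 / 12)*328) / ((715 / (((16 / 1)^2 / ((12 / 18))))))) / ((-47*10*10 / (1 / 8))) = -656 / 840125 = -0.00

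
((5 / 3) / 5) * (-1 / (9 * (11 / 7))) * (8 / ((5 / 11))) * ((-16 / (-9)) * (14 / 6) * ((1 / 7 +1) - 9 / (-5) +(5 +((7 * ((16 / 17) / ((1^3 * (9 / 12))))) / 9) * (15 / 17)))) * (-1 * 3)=718124288 / 15801075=45.45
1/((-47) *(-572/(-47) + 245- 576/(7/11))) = 7/213183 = 0.00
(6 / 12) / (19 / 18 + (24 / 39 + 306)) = 117 / 71995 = 0.00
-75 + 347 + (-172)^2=29856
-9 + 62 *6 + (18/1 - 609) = -228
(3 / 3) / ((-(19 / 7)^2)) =-0.14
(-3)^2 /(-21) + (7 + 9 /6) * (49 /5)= 5801 /70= 82.87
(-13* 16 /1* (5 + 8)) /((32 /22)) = -1859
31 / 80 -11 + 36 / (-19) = -19011 / 1520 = -12.51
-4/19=-0.21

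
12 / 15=4 / 5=0.80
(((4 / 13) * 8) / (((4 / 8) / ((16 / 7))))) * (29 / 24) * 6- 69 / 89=654457 / 8099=80.81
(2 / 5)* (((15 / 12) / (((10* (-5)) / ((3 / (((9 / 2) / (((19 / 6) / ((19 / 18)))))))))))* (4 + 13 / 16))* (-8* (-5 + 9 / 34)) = -12397 / 3400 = -3.65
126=126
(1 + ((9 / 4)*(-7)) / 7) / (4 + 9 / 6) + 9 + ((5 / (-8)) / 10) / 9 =13885 / 1584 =8.77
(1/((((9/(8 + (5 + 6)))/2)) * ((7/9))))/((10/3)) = 57/35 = 1.63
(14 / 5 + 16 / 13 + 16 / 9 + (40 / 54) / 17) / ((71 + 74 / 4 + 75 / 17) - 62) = 349196 / 1904175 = 0.18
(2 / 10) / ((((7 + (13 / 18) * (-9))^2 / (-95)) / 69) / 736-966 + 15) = -3859584 / 18352321921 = -0.00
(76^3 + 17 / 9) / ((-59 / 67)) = -264703667 / 531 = -498500.31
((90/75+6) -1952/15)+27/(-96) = -59143/480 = -123.21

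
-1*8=-8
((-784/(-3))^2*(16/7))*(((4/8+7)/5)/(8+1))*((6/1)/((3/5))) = 260171.85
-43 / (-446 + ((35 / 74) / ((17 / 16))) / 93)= 2515371 / 26089382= 0.10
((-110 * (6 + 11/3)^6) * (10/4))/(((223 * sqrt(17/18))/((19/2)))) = -3107951852225 * sqrt(34)/1842426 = -9836117.02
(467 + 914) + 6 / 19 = 26245 / 19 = 1381.32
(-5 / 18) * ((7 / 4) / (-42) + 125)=-14995 / 432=-34.71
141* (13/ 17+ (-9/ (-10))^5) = 324840453/ 1700000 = 191.08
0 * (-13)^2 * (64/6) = 0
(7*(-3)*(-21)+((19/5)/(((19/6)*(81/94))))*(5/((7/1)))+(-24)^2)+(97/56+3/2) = 220585/216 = 1021.23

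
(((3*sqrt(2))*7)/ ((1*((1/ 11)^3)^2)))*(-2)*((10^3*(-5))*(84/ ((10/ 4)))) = 12500134416000*sqrt(2) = 17677859622593.89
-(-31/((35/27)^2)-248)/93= 10529/3675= 2.87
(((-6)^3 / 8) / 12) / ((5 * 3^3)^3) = -1 / 1093500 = -0.00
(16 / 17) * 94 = 1504 / 17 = 88.47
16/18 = 8/9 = 0.89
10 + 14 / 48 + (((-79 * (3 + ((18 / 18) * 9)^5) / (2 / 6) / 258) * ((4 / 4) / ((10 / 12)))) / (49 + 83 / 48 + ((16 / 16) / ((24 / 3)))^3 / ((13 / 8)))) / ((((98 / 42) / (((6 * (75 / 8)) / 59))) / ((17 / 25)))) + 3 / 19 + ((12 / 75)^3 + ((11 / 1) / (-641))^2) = -325452841081110596376821 / 940446281756695875000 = -346.06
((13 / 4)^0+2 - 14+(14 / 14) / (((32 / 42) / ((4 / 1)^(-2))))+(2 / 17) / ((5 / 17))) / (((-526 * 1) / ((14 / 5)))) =0.06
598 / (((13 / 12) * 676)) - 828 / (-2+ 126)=-30705 / 5239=-5.86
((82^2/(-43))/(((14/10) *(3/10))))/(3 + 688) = -336200/623973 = -0.54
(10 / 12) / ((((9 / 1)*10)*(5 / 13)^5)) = 371293 / 337500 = 1.10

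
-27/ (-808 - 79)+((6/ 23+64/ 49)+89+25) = 115556857/ 999649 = 115.60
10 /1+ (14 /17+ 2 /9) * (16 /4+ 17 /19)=14650 /969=15.12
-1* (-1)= 1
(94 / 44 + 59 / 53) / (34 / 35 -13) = -315 / 1166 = -0.27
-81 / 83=-0.98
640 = 640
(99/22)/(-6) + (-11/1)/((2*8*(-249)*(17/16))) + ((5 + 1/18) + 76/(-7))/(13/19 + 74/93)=-482229091/103313420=-4.67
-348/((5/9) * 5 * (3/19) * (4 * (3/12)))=-19836/25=-793.44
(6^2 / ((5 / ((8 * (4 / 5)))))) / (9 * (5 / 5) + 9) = 64 / 25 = 2.56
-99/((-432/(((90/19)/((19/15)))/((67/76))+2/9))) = 281303/274968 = 1.02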